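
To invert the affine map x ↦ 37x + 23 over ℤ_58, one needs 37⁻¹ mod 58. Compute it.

11

Extended Euclidean algorithm:
58 = 1×37 + 21
37 = 1×21 + 16
21 = 1×16 + 5
16 = 3×5 + 1
5 = 5×1 + 0
gcd = 1, so the inverse exists. Back-substitute:
1 = 16 − 3·5
1 = −3·21 + 4·16
1 = 4·37 − 7·21
1 = −7·58 + 11·37
So 37·11 ≡ 1 (mod 58).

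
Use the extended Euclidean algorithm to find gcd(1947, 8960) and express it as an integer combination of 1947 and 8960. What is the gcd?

Euclidean algorithm:
8960 = 4*1947 + 1172
1947 = 1*1172 + 775
1172 = 1*775 + 397
775 = 1*397 + 378
397 = 1*378 + 19
378 = 19*19 + 17
19 = 1*17 + 2
17 = 8*2 + 1
2 = 2*1 + 0
gcd(1947, 8960) = 1.
Back-substituting:
1 = 17 − 8·2
1 = −8·19 + 9·17
1 = 9·378 − 179·19
1 = −179·397 + 188·378
1 = 188·775 − 367·397
1 = −367·1172 + 555·775
1 = 555·1947 − 922·1172
1 = −922·8960 + 4243·1947
So 1 = (-922)·8960 + (4243)·1947.

1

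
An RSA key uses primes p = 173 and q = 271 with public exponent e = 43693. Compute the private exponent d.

5917

φ(n) = (p−1)(q−1) = 172·270 = 46440.
Need d with 43693·d ≡ 1 (mod 46440). Apply the extended Euclidean algorithm:
46440 = 1*43693 + 2747
43693 = 15*2747 + 2488
2747 = 1*2488 + 259
2488 = 9*259 + 157
259 = 1*157 + 102
157 = 1*102 + 55
102 = 1*55 + 47
55 = 1*47 + 8
47 = 5*8 + 7
8 = 1*7 + 1
7 = 7*1 + 0
Back-substitute:
1 = 8 − 7
1 = −47 + 6·8
1 = 6·55 − 7·47
1 = −7·102 + 13·55
1 = 13·157 − 20·102
1 = −20·259 + 33·157
1 = 33·2488 − 317·259
1 = −317·2747 + 350·2488
1 = 350·43693 − 5567·2747
1 = −5567·46440 + 5917·43693
So 43693·5917 ≡ 1 (mod 46440), hence d = 5917.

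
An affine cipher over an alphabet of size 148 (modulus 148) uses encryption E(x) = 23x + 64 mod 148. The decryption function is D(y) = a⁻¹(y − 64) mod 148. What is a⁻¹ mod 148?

Run Euclid on (148, 23):
148 = 6·23 + 10
23 = 2·10 + 3
10 = 3·3 + 1
3 = 3·1 + 0
gcd = 1, so the inverse exists. Back-substitute:
1 = 10 − 3·3
1 = −3·23 + 7·10
1 = 7·148 − 45·23
Thus 23·(-45) ≡ 1 (mod 148); reducing, -45 mod 148 = 103.

103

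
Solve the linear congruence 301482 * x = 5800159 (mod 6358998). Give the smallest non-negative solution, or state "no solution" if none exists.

gcd(301482, 6358998):
6358998 = 21*301482 + 27876
301482 = 10*27876 + 22722
27876 = 1*22722 + 5154
22722 = 4*5154 + 2106
5154 = 2*2106 + 942
2106 = 2*942 + 222
942 = 4*222 + 54
222 = 4*54 + 6
54 = 9*6 + 0
gcd = 6, but 6 ∤ 5800159, so the congruence has no solution.

no solution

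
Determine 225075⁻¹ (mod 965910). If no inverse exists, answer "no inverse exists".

no inverse exists

Euclidean algorithm on 965910, 225075:
965910 = 4*225075 + 65610
225075 = 3*65610 + 28245
65610 = 2*28245 + 9120
28245 = 3*9120 + 885
9120 = 10*885 + 270
885 = 3*270 + 75
270 = 3*75 + 45
75 = 1*45 + 30
45 = 1*30 + 15
30 = 2*15 + 0
Since gcd = 15 > 1, 225075 is not a unit mod 965910.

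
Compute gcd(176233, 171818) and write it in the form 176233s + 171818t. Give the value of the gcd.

1

Apply Euclid's algorithm to 176233 and 171818:
176233 = 1·171818 + 4415
171818 = 38·4415 + 4048
4415 = 1·4048 + 367
4048 = 11·367 + 11
367 = 33·11 + 4
11 = 2·4 + 3
4 = 1·3 + 1
3 = 3·1 + 0
gcd(176233, 171818) = 1.
Express as a combination:
1 = 4 − 3
1 = −11 + 3·4
1 = 3·367 − 100·11
1 = −100·4048 + 1103·367
1 = 1103·4415 − 1203·4048
1 = −1203·171818 + 46817·4415
1 = 46817·176233 − 48020·171818
So 1 = (46817)·176233 + (-48020)·171818.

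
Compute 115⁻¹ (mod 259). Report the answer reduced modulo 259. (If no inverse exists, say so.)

Extended Euclidean algorithm:
259 = 2×115 + 29
115 = 3×29 + 28
29 = 1×28 + 1
28 = 28×1 + 0
The gcd is 1. Working backward:
1 = 29 − 28
1 = −115 + 4·29
1 = 4·259 − 9·115
So 115·(-9) ≡ 1 (mod 259), and -9 ≡ 250 (mod 259).

250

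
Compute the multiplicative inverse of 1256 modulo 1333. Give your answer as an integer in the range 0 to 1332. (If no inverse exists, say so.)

1056

Apply the Euclidean algorithm to 1333 and 1256:
1333 = 1·1256 + 77
1256 = 16·77 + 24
77 = 3·24 + 5
24 = 4·5 + 4
5 = 1·4 + 1
4 = 4·1 + 0
The gcd is 1. Working backward:
1 = 5 − 4
1 = −24 + 5·5
1 = 5·77 − 16·24
1 = −16·1256 + 261·77
1 = 261·1333 − 277·1256
Thus 1256·(-277) ≡ 1 (mod 1333); reducing, -277 mod 1333 = 1056.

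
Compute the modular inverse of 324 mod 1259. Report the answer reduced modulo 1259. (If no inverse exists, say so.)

1123

Apply the Euclidean algorithm to 1259 and 324:
1259 = 3×324 + 287
324 = 1×287 + 37
287 = 7×37 + 28
37 = 1×28 + 9
28 = 3×9 + 1
9 = 9×1 + 0
gcd = 1, so the inverse exists. Back-substitute:
1 = 28 − 3·9
1 = −3·37 + 4·28
1 = 4·287 − 31·37
1 = −31·324 + 35·287
1 = 35·1259 − 136·324
Hence 324⁻¹ ≡ -136 ≡ 1123 (mod 1259).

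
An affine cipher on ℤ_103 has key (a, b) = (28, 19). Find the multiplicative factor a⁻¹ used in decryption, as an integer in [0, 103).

92

Extended Euclidean algorithm:
103 = 3*28 + 19
28 = 1*19 + 9
19 = 2*9 + 1
9 = 9*1 + 0
gcd = 1, so the inverse exists. Back-substitute:
1 = 19 − 2·9
1 = −2·28 + 3·19
1 = 3·103 − 11·28
So 28·(-11) ≡ 1 (mod 103), and -11 ≡ 92 (mod 103).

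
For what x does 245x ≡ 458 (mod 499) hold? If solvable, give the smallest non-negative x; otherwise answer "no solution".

First find gcd(245, 499):
499 = 2×245 + 9
245 = 27×9 + 2
9 = 4×2 + 1
2 = 2×1 + 0
gcd = 1, so a unique solution mod 499 exists.
Back-substitute for the Bézout coefficients:
1 = 9 − 4·2
1 = −4·245 + 109·9
1 = 109·499 − 222·245
So 245·(-222) ≡ 1 (mod 499), giving 245⁻¹ ≡ 277.
x ≡ 245⁻¹·458 ≡ 277·458 ≡ 120 (mod 499).

120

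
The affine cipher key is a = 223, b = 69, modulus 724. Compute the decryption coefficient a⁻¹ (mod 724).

Run Euclid on (724, 223):
724 = 3·223 + 55
223 = 4·55 + 3
55 = 18·3 + 1
3 = 3·1 + 0
Since gcd(223, 724) = 1, back-substitute to write 1 as a combination:
1 = 55 − 18·3
1 = −18·223 + 73·55
1 = 73·724 − 237·223
Hence 223⁻¹ ≡ -237 ≡ 487 (mod 724).

487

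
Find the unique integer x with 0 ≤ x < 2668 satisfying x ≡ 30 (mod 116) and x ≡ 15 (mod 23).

958

Write x = 30 + 116·k. Then 116·k ≡ 15 − 30 ≡ 8 (mod 23).
Need 116⁻¹ mod 23. Extended Euclid on (23, 1):
23 = 23×1 + 0
116⁻¹ ≡ 1 (mod 23), so k ≡ 1·8 ≡ 8 (mod 23).
x = 30 + 116·8 = 958.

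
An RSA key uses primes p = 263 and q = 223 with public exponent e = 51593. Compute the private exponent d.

51065

φ(n) = (p−1)(q−1) = 262·222 = 58164.
Need d with 51593·d ≡ 1 (mod 58164). Apply the extended Euclidean algorithm:
58164 = 1*51593 + 6571
51593 = 7*6571 + 5596
6571 = 1*5596 + 975
5596 = 5*975 + 721
975 = 1*721 + 254
721 = 2*254 + 213
254 = 1*213 + 41
213 = 5*41 + 8
41 = 5*8 + 1
8 = 8*1 + 0
Back-substitute:
1 = 41 − 5·8
1 = −5·213 + 26·41
1 = 26·254 − 31·213
1 = −31·721 + 88·254
1 = 88·975 − 119·721
1 = −119·5596 + 683·975
1 = 683·6571 − 802·5596
1 = −802·51593 + 6297·6571
1 = 6297·58164 − 7099·51593
So 51593·(-7099) ≡ 1 (mod 58164), hence d ≡ -7099 ≡ 51065 (mod 58164).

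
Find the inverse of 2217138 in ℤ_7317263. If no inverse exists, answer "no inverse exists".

280240

Extended Euclidean algorithm:
7317263 = 3·2217138 + 665849
2217138 = 3·665849 + 219591
665849 = 3·219591 + 7076
219591 = 31·7076 + 235
7076 = 30·235 + 26
235 = 9·26 + 1
26 = 26·1 + 0
gcd = 1, so the inverse exists. Back-substitute:
1 = 235 − 9·26
1 = −9·7076 + 271·235
1 = 271·219591 − 8410·7076
1 = −8410·665849 + 25501·219591
1 = 25501·2217138 − 84913·665849
1 = −84913·7317263 + 280240·2217138
So 2217138·280240 ≡ 1 (mod 7317263).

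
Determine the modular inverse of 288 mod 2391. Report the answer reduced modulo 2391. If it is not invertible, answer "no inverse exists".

Euclidean algorithm on 2391, 288:
2391 = 8*288 + 87
288 = 3*87 + 27
87 = 3*27 + 6
27 = 4*6 + 3
6 = 2*3 + 0
The gcd is 3, not 1, hence no inverse exists.

no inverse exists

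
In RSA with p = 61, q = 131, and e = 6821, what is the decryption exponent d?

6581

φ(n) = (p−1)(q−1) = 60·130 = 7800.
Need d with 6821·d ≡ 1 (mod 7800). Apply the extended Euclidean algorithm:
7800 = 1*6821 + 979
6821 = 6*979 + 947
979 = 1*947 + 32
947 = 29*32 + 19
32 = 1*19 + 13
19 = 1*13 + 6
13 = 2*6 + 1
6 = 6*1 + 0
Back-substitute:
1 = 13 − 2·6
1 = −2·19 + 3·13
1 = 3·32 − 5·19
1 = −5·947 + 148·32
1 = 148·979 − 153·947
1 = −153·6821 + 1066·979
1 = 1066·7800 − 1219·6821
So 6821·(-1219) ≡ 1 (mod 7800), hence d ≡ -1219 ≡ 6581 (mod 7800).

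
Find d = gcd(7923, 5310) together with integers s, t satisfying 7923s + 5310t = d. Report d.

Apply Euclid's algorithm to 7923 and 5310:
7923 = 1*5310 + 2613
5310 = 2*2613 + 84
2613 = 31*84 + 9
84 = 9*9 + 3
9 = 3*3 + 0
gcd(7923, 5310) = 3.
Express as a combination:
3 = 84 − 9·9
3 = −9·2613 + 280·84
3 = 280·5310 − 569·2613
3 = −569·7923 + 849·5310
So 3 = (-569)·7923 + (849)·5310.

3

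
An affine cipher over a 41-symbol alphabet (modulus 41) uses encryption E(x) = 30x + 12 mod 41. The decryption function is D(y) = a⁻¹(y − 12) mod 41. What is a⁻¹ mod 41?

Run Euclid on (41, 30):
41 = 1*30 + 11
30 = 2*11 + 8
11 = 1*8 + 3
8 = 2*3 + 2
3 = 1*2 + 1
2 = 2*1 + 0
The gcd is 1. Working backward:
1 = 3 − 2
1 = −8 + 3·3
1 = 3·11 − 4·8
1 = −4·30 + 11·11
1 = 11·41 − 15·30
Thus 30·(-15) ≡ 1 (mod 41); reducing, -15 mod 41 = 26.

26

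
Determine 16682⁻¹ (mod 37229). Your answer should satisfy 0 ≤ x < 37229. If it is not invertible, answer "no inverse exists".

Extended Euclidean algorithm:
37229 = 2·16682 + 3865
16682 = 4·3865 + 1222
3865 = 3·1222 + 199
1222 = 6·199 + 28
199 = 7·28 + 3
28 = 9·3 + 1
3 = 3·1 + 0
gcd = 1, so the inverse exists. Back-substitute:
1 = 28 − 9·3
1 = −9·199 + 64·28
1 = 64·1222 − 393·199
1 = −393·3865 + 1243·1222
1 = 1243·16682 − 5365·3865
1 = −5365·37229 + 11973·16682
So 16682·11973 ≡ 1 (mod 37229).

11973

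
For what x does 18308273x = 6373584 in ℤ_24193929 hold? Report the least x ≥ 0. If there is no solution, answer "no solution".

First find gcd(18308273, 24193929):
24193929 = 1*18308273 + 5885656
18308273 = 3*5885656 + 651305
5885656 = 9*651305 + 23911
651305 = 27*23911 + 5708
23911 = 4*5708 + 1079
5708 = 5*1079 + 313
1079 = 3*313 + 140
313 = 2*140 + 33
140 = 4*33 + 8
33 = 4*8 + 1
8 = 8*1 + 0
gcd = 1, so a unique solution mod 24193929 exists.
Back-substitute for the Bézout coefficients:
1 = 33 − 4·8
1 = −4·140 + 17·33
1 = 17·313 − 38·140
1 = −38·1079 + 131·313
1 = 131·5708 − 693·1079
1 = −693·23911 + 2903·5708
1 = 2903·651305 − 79074·23911
1 = −79074·5885656 + 714569·651305
1 = 714569·18308273 − 2222781·5885656
1 = −2222781·24193929 + 2937350·18308273
So 18308273·(2937350) ≡ 1 (mod 24193929), giving 18308273⁻¹ ≡ 2937350.
x ≡ 18308273⁻¹·6373584 ≡ 2937350·6373584 ≡ 15344697 (mod 24193929).

15344697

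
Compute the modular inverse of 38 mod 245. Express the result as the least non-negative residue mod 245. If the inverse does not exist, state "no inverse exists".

187

gcd(245, 38) by repeated division:
245 = 6*38 + 17
38 = 2*17 + 4
17 = 4*4 + 1
4 = 4*1 + 0
Since gcd(38, 245) = 1, back-substitute to write 1 as a combination:
1 = 17 − 4·4
1 = −4·38 + 9·17
1 = 9·245 − 58·38
Thus 38·(-58) ≡ 1 (mod 245); reducing, -58 mod 245 = 187.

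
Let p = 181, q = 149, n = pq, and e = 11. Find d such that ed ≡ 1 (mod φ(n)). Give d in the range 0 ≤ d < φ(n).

14531

φ(n) = (p−1)(q−1) = 180·148 = 26640.
Need d with 11·d ≡ 1 (mod 26640). Apply the extended Euclidean algorithm:
26640 = 2421*11 + 9
11 = 1*9 + 2
9 = 4*2 + 1
2 = 2*1 + 0
Back-substitute:
1 = 9 − 4·2
1 = −4·11 + 5·9
1 = 5·26640 − 12109·11
So 11·(-12109) ≡ 1 (mod 26640), hence d ≡ -12109 ≡ 14531 (mod 26640).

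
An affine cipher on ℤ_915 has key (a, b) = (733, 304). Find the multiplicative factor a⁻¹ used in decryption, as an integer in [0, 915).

gcd(915, 733) by repeated division:
915 = 1·733 + 182
733 = 4·182 + 5
182 = 36·5 + 2
5 = 2·2 + 1
2 = 2·1 + 0
The gcd is 1. Working backward:
1 = 5 − 2·2
1 = −2·182 + 73·5
1 = 73·733 − 294·182
1 = −294·915 + 367·733
So 733·367 ≡ 1 (mod 915).

367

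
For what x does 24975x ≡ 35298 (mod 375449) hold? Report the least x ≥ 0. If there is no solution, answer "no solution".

155187

First find gcd(24975, 375449):
375449 = 15*24975 + 824
24975 = 30*824 + 255
824 = 3*255 + 59
255 = 4*59 + 19
59 = 3*19 + 2
19 = 9*2 + 1
2 = 2*1 + 0
gcd = 1, so a unique solution mod 375449 exists.
Back-substitute for the Bézout coefficients:
1 = 19 − 9·2
1 = −9·59 + 28·19
1 = 28·255 − 121·59
1 = −121·824 + 391·255
1 = 391·24975 − 11851·824
1 = −11851·375449 + 178156·24975
So 24975·(178156) ≡ 1 (mod 375449), giving 24975⁻¹ ≡ 178156.
x ≡ 24975⁻¹·35298 ≡ 178156·35298 ≡ 155187 (mod 375449).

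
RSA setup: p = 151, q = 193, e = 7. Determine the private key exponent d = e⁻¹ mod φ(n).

φ(n) = (p−1)(q−1) = 150·192 = 28800.
Need d with 7·d ≡ 1 (mod 28800). Apply the extended Euclidean algorithm:
28800 = 4114×7 + 2
7 = 3×2 + 1
2 = 2×1 + 0
Back-substitute:
1 = 7 − 3·2
1 = −3·28800 + 12343·7
So 7·12343 ≡ 1 (mod 28800), hence d = 12343.

12343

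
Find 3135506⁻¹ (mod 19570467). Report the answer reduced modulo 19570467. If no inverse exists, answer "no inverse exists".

712094

gcd(19570467, 3135506) by repeated division:
19570467 = 6*3135506 + 757431
3135506 = 4*757431 + 105782
757431 = 7*105782 + 16957
105782 = 6*16957 + 4040
16957 = 4*4040 + 797
4040 = 5*797 + 55
797 = 14*55 + 27
55 = 2*27 + 1
27 = 27*1 + 0
The gcd is 1. Working backward:
1 = 55 − 2·27
1 = −2·797 + 29·55
1 = 29·4040 − 147·797
1 = −147·16957 + 617·4040
1 = 617·105782 − 3849·16957
1 = −3849·757431 + 27560·105782
1 = 27560·3135506 − 114089·757431
1 = −114089·19570467 + 712094·3135506
So 3135506·712094 ≡ 1 (mod 19570467).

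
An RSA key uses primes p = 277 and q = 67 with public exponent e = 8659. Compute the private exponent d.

φ(n) = (p−1)(q−1) = 276·66 = 18216.
Need d with 8659·d ≡ 1 (mod 18216). Apply the extended Euclidean algorithm:
18216 = 2·8659 + 898
8659 = 9·898 + 577
898 = 1·577 + 321
577 = 1·321 + 256
321 = 1·256 + 65
256 = 3·65 + 61
65 = 1·61 + 4
61 = 15·4 + 1
4 = 4·1 + 0
Back-substitute:
1 = 61 − 15·4
1 = −15·65 + 16·61
1 = 16·256 − 63·65
1 = −63·321 + 79·256
1 = 79·577 − 142·321
1 = −142·898 + 221·577
1 = 221·8659 − 2131·898
1 = −2131·18216 + 4483·8659
So 8659·4483 ≡ 1 (mod 18216), hence d = 4483.

4483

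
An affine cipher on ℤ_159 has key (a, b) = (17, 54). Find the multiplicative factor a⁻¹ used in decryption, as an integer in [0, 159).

gcd(159, 17) by repeated division:
159 = 9*17 + 6
17 = 2*6 + 5
6 = 1*5 + 1
5 = 5*1 + 0
Since gcd(17, 159) = 1, back-substitute to write 1 as a combination:
1 = 6 − 5
1 = −17 + 3·6
1 = 3·159 − 28·17
So 17·(-28) ≡ 1 (mod 159), and -28 ≡ 131 (mod 159).

131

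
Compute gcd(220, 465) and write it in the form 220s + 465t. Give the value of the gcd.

Apply Euclid's algorithm to 465 and 220:
465 = 2*220 + 25
220 = 8*25 + 20
25 = 1*20 + 5
20 = 4*5 + 0
gcd(220, 465) = 5.
Working backward:
5 = 25 − 20
5 = −220 + 9·25
5 = 9·465 − 19·220
So 5 = (9)·465 + (-19)·220.

5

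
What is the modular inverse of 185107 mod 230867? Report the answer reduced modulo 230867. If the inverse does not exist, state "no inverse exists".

Compute gcd(185107, 230867):
230867 = 1×185107 + 45760
185107 = 4×45760 + 2067
45760 = 22×2067 + 286
2067 = 7×286 + 65
286 = 4×65 + 26
65 = 2×26 + 13
26 = 2×13 + 0
The gcd is 13, not 1, hence no inverse exists.

no inverse exists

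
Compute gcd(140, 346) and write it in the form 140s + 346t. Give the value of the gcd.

Euclidean algorithm:
346 = 2×140 + 66
140 = 2×66 + 8
66 = 8×8 + 2
8 = 4×2 + 0
gcd(140, 346) = 2.
Express as a combination:
2 = 66 − 8·8
2 = −8·140 + 17·66
2 = 17·346 − 42·140
So 2 = (17)·346 + (-42)·140.

2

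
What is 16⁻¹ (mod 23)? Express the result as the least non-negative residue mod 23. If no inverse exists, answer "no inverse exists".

13

Run Euclid on (23, 16):
23 = 1·16 + 7
16 = 2·7 + 2
7 = 3·2 + 1
2 = 2·1 + 0
The gcd is 1. Working backward:
1 = 7 − 3·2
1 = −3·16 + 7·7
1 = 7·23 − 10·16
So 16·(-10) ≡ 1 (mod 23), and -10 ≡ 13 (mod 23).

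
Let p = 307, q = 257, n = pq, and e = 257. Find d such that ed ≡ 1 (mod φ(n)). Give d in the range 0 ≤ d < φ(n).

6401

φ(n) = (p−1)(q−1) = 306·256 = 78336.
Need d with 257·d ≡ 1 (mod 78336). Apply the extended Euclidean algorithm:
78336 = 304*257 + 208
257 = 1*208 + 49
208 = 4*49 + 12
49 = 4*12 + 1
12 = 12*1 + 0
Back-substitute:
1 = 49 − 4·12
1 = −4·208 + 17·49
1 = 17·257 − 21·208
1 = −21·78336 + 6401·257
So 257·6401 ≡ 1 (mod 78336), hence d = 6401.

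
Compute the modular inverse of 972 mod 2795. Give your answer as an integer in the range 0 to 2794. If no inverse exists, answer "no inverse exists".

Extended Euclidean algorithm:
2795 = 2·972 + 851
972 = 1·851 + 121
851 = 7·121 + 4
121 = 30·4 + 1
4 = 4·1 + 0
The gcd is 1. Working backward:
1 = 121 − 30·4
1 = −30·851 + 211·121
1 = 211·972 − 241·851
1 = −241·2795 + 693·972
So 972·693 ≡ 1 (mod 2795).

693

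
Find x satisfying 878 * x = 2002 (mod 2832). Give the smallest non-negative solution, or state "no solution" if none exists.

First find gcd(878, 2832):
2832 = 3×878 + 198
878 = 4×198 + 86
198 = 2×86 + 26
86 = 3×26 + 8
26 = 3×8 + 2
8 = 4×2 + 0
gcd = 2 and 2 | 2002, so solutions exist. Divide through by 2: 439x ≡ 1001 (mod 1416).
Now find 439⁻¹ mod 1416:
1416 = 3·439 + 99
439 = 4·99 + 43
99 = 2·43 + 13
43 = 3·13 + 4
13 = 3·4 + 1
4 = 4·1 + 0
Back-substitute:
1 = 13 − 3·4
1 = −3·43 + 10·13
1 = 10·99 − 23·43
1 = −23·439 + 102·99
1 = 102·1416 − 329·439
So 439·(-329) ≡ 1 (mod 1416), i.e. 439⁻¹ ≡ 1087.
Then x ≡ 1087·1001 ≡ 599 (mod 1416); the smallest non-negative solution is x = 599.

599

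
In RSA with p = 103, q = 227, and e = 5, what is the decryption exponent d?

φ(n) = (p−1)(q−1) = 102·226 = 23052.
Need d with 5·d ≡ 1 (mod 23052). Apply the extended Euclidean algorithm:
23052 = 4610×5 + 2
5 = 2×2 + 1
2 = 2×1 + 0
Back-substitute:
1 = 5 − 2·2
1 = −2·23052 + 9221·5
So 5·9221 ≡ 1 (mod 23052), hence d = 9221.

9221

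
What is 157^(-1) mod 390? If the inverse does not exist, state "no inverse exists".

Extended Euclidean algorithm:
390 = 2·157 + 76
157 = 2·76 + 5
76 = 15·5 + 1
5 = 5·1 + 0
gcd = 1, so the inverse exists. Back-substitute:
1 = 76 − 15·5
1 = −15·157 + 31·76
1 = 31·390 − 77·157
Thus 157·(-77) ≡ 1 (mod 390); reducing, -77 mod 390 = 313.

313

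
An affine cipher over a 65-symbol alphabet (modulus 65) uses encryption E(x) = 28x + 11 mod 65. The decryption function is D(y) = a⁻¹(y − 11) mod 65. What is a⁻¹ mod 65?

Apply the Euclidean algorithm to 65 and 28:
65 = 2·28 + 9
28 = 3·9 + 1
9 = 9·1 + 0
Since gcd(28, 65) = 1, back-substitute to write 1 as a combination:
1 = 28 − 3·9
1 = −3·65 + 7·28
So 28·7 ≡ 1 (mod 65).

7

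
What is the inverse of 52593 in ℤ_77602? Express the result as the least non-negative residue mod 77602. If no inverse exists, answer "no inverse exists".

73413

Extended Euclidean algorithm:
77602 = 1×52593 + 25009
52593 = 2×25009 + 2575
25009 = 9×2575 + 1834
2575 = 1×1834 + 741
1834 = 2×741 + 352
741 = 2×352 + 37
352 = 9×37 + 19
37 = 1×19 + 18
19 = 1×18 + 1
18 = 18×1 + 0
Since gcd(52593, 77602) = 1, back-substitute to write 1 as a combination:
1 = 19 − 18
1 = −37 + 2·19
1 = 2·352 − 19·37
1 = −19·741 + 40·352
1 = 40·1834 − 99·741
1 = −99·2575 + 139·1834
1 = 139·25009 − 1350·2575
1 = −1350·52593 + 2839·25009
1 = 2839·77602 − 4189·52593
Hence 52593⁻¹ ≡ -4189 ≡ 73413 (mod 77602).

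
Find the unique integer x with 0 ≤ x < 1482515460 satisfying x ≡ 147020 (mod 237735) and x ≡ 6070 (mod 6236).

Write x = 147020 + 237735·k. Then 237735·k ≡ 6070 − 147020 ≡ 2478 (mod 6236).
Need 237735⁻¹ mod 6236. Extended Euclid on (6236, 767):
6236 = 8×767 + 100
767 = 7×100 + 67
100 = 1×67 + 33
67 = 2×33 + 1
33 = 33×1 + 0
Back-substitute:
1 = 67 − 2·33
1 = −2·100 + 3·67
1 = 3·767 − 23·100
1 = −23·6236 + 187·767
237735⁻¹ ≡ 187 (mod 6236), so k ≡ 187·2478 ≡ 1922 (mod 6236).
x = 147020 + 237735·1922 = 457073690.

457073690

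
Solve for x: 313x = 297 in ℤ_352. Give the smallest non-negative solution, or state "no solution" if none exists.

209

First find gcd(313, 352):
352 = 1·313 + 39
313 = 8·39 + 1
39 = 39·1 + 0
gcd = 1, so a unique solution mod 352 exists.
Back-substitute for the Bézout coefficients:
1 = 313 − 8·39
1 = −8·352 + 9·313
So 313·(9) ≡ 1 (mod 352), giving 313⁻¹ ≡ 9.
x ≡ 313⁻¹·297 ≡ 9·297 ≡ 209 (mod 352).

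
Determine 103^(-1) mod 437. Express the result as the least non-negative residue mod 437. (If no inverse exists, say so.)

Run Euclid on (437, 103):
437 = 4·103 + 25
103 = 4·25 + 3
25 = 8·3 + 1
3 = 3·1 + 0
The gcd is 1. Working backward:
1 = 25 − 8·3
1 = −8·103 + 33·25
1 = 33·437 − 140·103
Hence 103⁻¹ ≡ -140 ≡ 297 (mod 437).

297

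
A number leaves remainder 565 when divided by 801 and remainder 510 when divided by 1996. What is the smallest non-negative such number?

475558

Write x = 565 + 801·k. Then 801·k ≡ 510 − 565 ≡ 1941 (mod 1996).
Need 801⁻¹ mod 1996. Extended Euclid on (1996, 801):
1996 = 2·801 + 394
801 = 2·394 + 13
394 = 30·13 + 4
13 = 3·4 + 1
4 = 4·1 + 0
Back-substitute:
1 = 13 − 3·4
1 = −3·394 + 91·13
1 = 91·801 − 185·394
1 = −185·1996 + 461·801
801⁻¹ ≡ 461 (mod 1996), so k ≡ 461·1941 ≡ 593 (mod 1996).
x = 565 + 801·593 = 475558.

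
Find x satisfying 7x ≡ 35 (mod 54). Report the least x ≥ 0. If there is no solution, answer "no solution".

First find gcd(7, 54):
54 = 7·7 + 5
7 = 1·5 + 2
5 = 2·2 + 1
2 = 2·1 + 0
gcd = 1, so a unique solution mod 54 exists.
Back-substitute for the Bézout coefficients:
1 = 5 − 2·2
1 = −2·7 + 3·5
1 = 3·54 − 23·7
So 7·(-23) ≡ 1 (mod 54), giving 7⁻¹ ≡ 31.
x ≡ 7⁻¹·35 ≡ 31·35 ≡ 5 (mod 54).

5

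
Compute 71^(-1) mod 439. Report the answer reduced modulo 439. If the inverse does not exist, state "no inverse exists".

371

Run Euclid on (439, 71):
439 = 6·71 + 13
71 = 5·13 + 6
13 = 2·6 + 1
6 = 6·1 + 0
gcd = 1, so the inverse exists. Back-substitute:
1 = 13 − 2·6
1 = −2·71 + 11·13
1 = 11·439 − 68·71
Hence 71⁻¹ ≡ -68 ≡ 371 (mod 439).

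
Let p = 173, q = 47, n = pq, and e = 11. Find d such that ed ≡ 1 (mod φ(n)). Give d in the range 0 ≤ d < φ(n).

φ(n) = (p−1)(q−1) = 172·46 = 7912.
Need d with 11·d ≡ 1 (mod 7912). Apply the extended Euclidean algorithm:
7912 = 719*11 + 3
11 = 3*3 + 2
3 = 1*2 + 1
2 = 2*1 + 0
Back-substitute:
1 = 3 − 2
1 = −11 + 4·3
1 = 4·7912 − 2877·11
So 11·(-2877) ≡ 1 (mod 7912), hence d ≡ -2877 ≡ 5035 (mod 7912).

5035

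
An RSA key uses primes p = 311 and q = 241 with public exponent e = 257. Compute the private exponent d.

φ(n) = (p−1)(q−1) = 310·240 = 74400.
Need d with 257·d ≡ 1 (mod 74400). Apply the extended Euclidean algorithm:
74400 = 289*257 + 127
257 = 2*127 + 3
127 = 42*3 + 1
3 = 3*1 + 0
Back-substitute:
1 = 127 − 42·3
1 = −42·257 + 85·127
1 = 85·74400 − 24607·257
So 257·(-24607) ≡ 1 (mod 74400), hence d ≡ -24607 ≡ 49793 (mod 74400).

49793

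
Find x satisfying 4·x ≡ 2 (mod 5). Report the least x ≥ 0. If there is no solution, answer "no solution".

First find gcd(4, 5):
5 = 1×4 + 1
4 = 4×1 + 0
gcd = 1, so a unique solution mod 5 exists.
Back-substitute for the Bézout coefficients:
1 = 5 − 4
So 4·(-1) ≡ 1 (mod 5), giving 4⁻¹ ≡ 4.
x ≡ 4⁻¹·2 ≡ 4·2 ≡ 3 (mod 5).

3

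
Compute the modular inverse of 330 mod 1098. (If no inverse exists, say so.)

no inverse exists

Compute gcd(330, 1098):
1098 = 3·330 + 108
330 = 3·108 + 6
108 = 18·6 + 0
gcd(330, 1098) = 6 ≠ 1, so 330 has no multiplicative inverse modulo 1098.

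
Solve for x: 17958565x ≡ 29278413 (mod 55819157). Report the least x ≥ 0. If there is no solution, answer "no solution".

First find gcd(17958565, 55819157):
55819157 = 3*17958565 + 1943462
17958565 = 9*1943462 + 467407
1943462 = 4*467407 + 73834
467407 = 6*73834 + 24403
73834 = 3*24403 + 625
24403 = 39*625 + 28
625 = 22*28 + 9
28 = 3*9 + 1
9 = 9*1 + 0
gcd = 1, so a unique solution mod 55819157 exists.
Back-substitute for the Bézout coefficients:
1 = 28 − 3·9
1 = −3·625 + 67·28
1 = 67·24403 − 2616·625
1 = −2616·73834 + 7915·24403
1 = 7915·467407 − 50106·73834
1 = −50106·1943462 + 208339·467407
1 = 208339·17958565 − 1925157·1943462
1 = −1925157·55819157 + 5983810·17958565
So 17958565·(5983810) ≡ 1 (mod 55819157), giving 17958565⁻¹ ≡ 5983810.
x ≡ 17958565⁻¹·29278413 ≡ 5983810·29278413 ≡ 54109579 (mod 55819157).

54109579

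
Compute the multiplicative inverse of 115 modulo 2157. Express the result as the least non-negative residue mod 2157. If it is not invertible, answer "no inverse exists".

694

Apply the Euclidean algorithm to 2157 and 115:
2157 = 18×115 + 87
115 = 1×87 + 28
87 = 3×28 + 3
28 = 9×3 + 1
3 = 3×1 + 0
Since gcd(115, 2157) = 1, back-substitute to write 1 as a combination:
1 = 28 − 9·3
1 = −9·87 + 28·28
1 = 28·115 − 37·87
1 = −37·2157 + 694·115
So 115·694 ≡ 1 (mod 2157).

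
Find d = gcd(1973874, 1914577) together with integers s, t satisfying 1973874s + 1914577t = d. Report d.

7

Apply Euclid's algorithm to 1973874 and 1914577:
1973874 = 1*1914577 + 59297
1914577 = 32*59297 + 17073
59297 = 3*17073 + 8078
17073 = 2*8078 + 917
8078 = 8*917 + 742
917 = 1*742 + 175
742 = 4*175 + 42
175 = 4*42 + 7
42 = 6*7 + 0
gcd(1973874, 1914577) = 7.
Back-substituting:
7 = 175 − 4·42
7 = −4·742 + 17·175
7 = 17·917 − 21·742
7 = −21·8078 + 185·917
7 = 185·17073 − 391·8078
7 = −391·59297 + 1358·17073
7 = 1358·1914577 − 43847·59297
7 = −43847·1973874 + 45205·1914577
So 7 = (-43847)·1973874 + (45205)·1914577.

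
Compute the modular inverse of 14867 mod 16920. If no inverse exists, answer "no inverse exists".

3923

Run Euclid on (16920, 14867):
16920 = 1×14867 + 2053
14867 = 7×2053 + 496
2053 = 4×496 + 69
496 = 7×69 + 13
69 = 5×13 + 4
13 = 3×4 + 1
4 = 4×1 + 0
gcd = 1, so the inverse exists. Back-substitute:
1 = 13 − 3·4
1 = −3·69 + 16·13
1 = 16·496 − 115·69
1 = −115·2053 + 476·496
1 = 476·14867 − 3447·2053
1 = −3447·16920 + 3923·14867
So 14867·3923 ≡ 1 (mod 16920).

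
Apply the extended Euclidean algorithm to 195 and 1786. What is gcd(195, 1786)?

1

Repeated division:
1786 = 9×195 + 31
195 = 6×31 + 9
31 = 3×9 + 4
9 = 2×4 + 1
4 = 4×1 + 0
gcd(195, 1786) = 1.
Express as a combination:
1 = 9 − 2·4
1 = −2·31 + 7·9
1 = 7·195 − 44·31
1 = −44·1786 + 403·195
So 1 = (-44)·1786 + (403)·195.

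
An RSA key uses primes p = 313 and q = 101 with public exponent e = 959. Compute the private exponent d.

φ(n) = (p−1)(q−1) = 312·100 = 31200.
Need d with 959·d ≡ 1 (mod 31200). Apply the extended Euclidean algorithm:
31200 = 32·959 + 512
959 = 1·512 + 447
512 = 1·447 + 65
447 = 6·65 + 57
65 = 1·57 + 8
57 = 7·8 + 1
8 = 8·1 + 0
Back-substitute:
1 = 57 − 7·8
1 = −7·65 + 8·57
1 = 8·447 − 55·65
1 = −55·512 + 63·447
1 = 63·959 − 118·512
1 = −118·31200 + 3839·959
So 959·3839 ≡ 1 (mod 31200), hence d = 3839.

3839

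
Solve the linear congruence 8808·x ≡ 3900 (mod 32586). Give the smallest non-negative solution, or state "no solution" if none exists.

First find gcd(8808, 32586):
32586 = 3·8808 + 6162
8808 = 1·6162 + 2646
6162 = 2·2646 + 870
2646 = 3·870 + 36
870 = 24·36 + 6
36 = 6·6 + 0
gcd = 6 and 6 | 3900, so solutions exist. Divide through by 6: 1468x ≡ 650 (mod 5431).
Now find 1468⁻¹ mod 5431:
5431 = 3·1468 + 1027
1468 = 1·1027 + 441
1027 = 2·441 + 145
441 = 3·145 + 6
145 = 24·6 + 1
6 = 6·1 + 0
Back-substitute:
1 = 145 − 24·6
1 = −24·441 + 73·145
1 = 73·1027 − 170·441
1 = −170·1468 + 243·1027
1 = 243·5431 − 899·1468
So 1468·(-899) ≡ 1 (mod 5431), i.e. 1468⁻¹ ≡ 4532.
Then x ≡ 4532·650 ≡ 2198 (mod 5431); the smallest non-negative solution is x = 2198.

2198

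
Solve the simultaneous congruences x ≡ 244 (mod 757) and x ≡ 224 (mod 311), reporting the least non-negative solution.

Write x = 244 + 757·k. Then 757·k ≡ 224 − 244 ≡ 291 (mod 311).
Need 757⁻¹ mod 311. Extended Euclid on (311, 135):
311 = 2*135 + 41
135 = 3*41 + 12
41 = 3*12 + 5
12 = 2*5 + 2
5 = 2*2 + 1
2 = 2*1 + 0
Back-substitute:
1 = 5 − 2·2
1 = −2·12 + 5·5
1 = 5·41 − 17·12
1 = −17·135 + 56·41
1 = 56·311 − 129·135
757⁻¹ ≡ 182 (mod 311), so k ≡ 182·291 ≡ 92 (mod 311).
x = 244 + 757·92 = 69888.

69888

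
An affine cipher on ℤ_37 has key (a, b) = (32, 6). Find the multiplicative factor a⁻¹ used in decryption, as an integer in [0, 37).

22

Extended Euclidean algorithm:
37 = 1×32 + 5
32 = 6×5 + 2
5 = 2×2 + 1
2 = 2×1 + 0
Since gcd(32, 37) = 1, back-substitute to write 1 as a combination:
1 = 5 − 2·2
1 = −2·32 + 13·5
1 = 13·37 − 15·32
So 32·(-15) ≡ 1 (mod 37), and -15 ≡ 22 (mod 37).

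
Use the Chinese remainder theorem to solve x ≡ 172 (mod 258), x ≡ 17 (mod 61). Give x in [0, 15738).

Write x = 172 + 258·k. Then 258·k ≡ 17 − 172 ≡ 28 (mod 61).
Need 258⁻¹ mod 61. Extended Euclid on (61, 14):
61 = 4·14 + 5
14 = 2·5 + 4
5 = 1·4 + 1
4 = 4·1 + 0
Back-substitute:
1 = 5 − 4
1 = −14 + 3·5
1 = 3·61 − 13·14
258⁻¹ ≡ 48 (mod 61), so k ≡ 48·28 ≡ 2 (mod 61).
x = 172 + 258·2 = 688.

688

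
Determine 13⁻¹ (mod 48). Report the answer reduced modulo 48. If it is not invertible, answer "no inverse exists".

Apply the Euclidean algorithm to 48 and 13:
48 = 3×13 + 9
13 = 1×9 + 4
9 = 2×4 + 1
4 = 4×1 + 0
The gcd is 1. Working backward:
1 = 9 − 2·4
1 = −2·13 + 3·9
1 = 3·48 − 11·13
Thus 13·(-11) ≡ 1 (mod 48); reducing, -11 mod 48 = 37.

37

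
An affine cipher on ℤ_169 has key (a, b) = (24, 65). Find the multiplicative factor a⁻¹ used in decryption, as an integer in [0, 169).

Apply the Euclidean algorithm to 169 and 24:
169 = 7·24 + 1
24 = 24·1 + 0
Since gcd(24, 169) = 1, back-substitute to write 1 as a combination:
1 = 169 − 7·24
Thus 24·(-7) ≡ 1 (mod 169); reducing, -7 mod 169 = 162.

162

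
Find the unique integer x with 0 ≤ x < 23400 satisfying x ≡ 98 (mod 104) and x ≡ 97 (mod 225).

11122

Write x = 98 + 104·k. Then 104·k ≡ 97 − 98 ≡ 224 (mod 225).
Need 104⁻¹ mod 225. Extended Euclid on (225, 104):
225 = 2*104 + 17
104 = 6*17 + 2
17 = 8*2 + 1
2 = 2*1 + 0
Back-substitute:
1 = 17 − 8·2
1 = −8·104 + 49·17
1 = 49·225 − 106·104
104⁻¹ ≡ 119 (mod 225), so k ≡ 119·224 ≡ 106 (mod 225).
x = 98 + 104·106 = 11122.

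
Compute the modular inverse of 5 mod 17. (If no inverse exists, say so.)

7

Extended Euclidean algorithm:
17 = 3·5 + 2
5 = 2·2 + 1
2 = 2·1 + 0
Since gcd(5, 17) = 1, back-substitute to write 1 as a combination:
1 = 5 − 2·2
1 = −2·17 + 7·5
So 5·7 ≡ 1 (mod 17).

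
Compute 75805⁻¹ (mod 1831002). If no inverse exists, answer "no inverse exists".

1265965

gcd(1831002, 75805) by repeated division:
1831002 = 24*75805 + 11682
75805 = 6*11682 + 5713
11682 = 2*5713 + 256
5713 = 22*256 + 81
256 = 3*81 + 13
81 = 6*13 + 3
13 = 4*3 + 1
3 = 3*1 + 0
Since gcd(75805, 1831002) = 1, back-substitute to write 1 as a combination:
1 = 13 − 4·3
1 = −4·81 + 25·13
1 = 25·256 − 79·81
1 = −79·5713 + 1763·256
1 = 1763·11682 − 3605·5713
1 = −3605·75805 + 23393·11682
1 = 23393·1831002 − 565037·75805
So 75805·(-565037) ≡ 1 (mod 1831002), and -565037 ≡ 1265965 (mod 1831002).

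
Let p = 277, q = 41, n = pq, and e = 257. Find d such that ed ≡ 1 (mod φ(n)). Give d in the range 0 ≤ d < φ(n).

φ(n) = (p−1)(q−1) = 276·40 = 11040.
Need d with 257·d ≡ 1 (mod 11040). Apply the extended Euclidean algorithm:
11040 = 42·257 + 246
257 = 1·246 + 11
246 = 22·11 + 4
11 = 2·4 + 3
4 = 1·3 + 1
3 = 3·1 + 0
Back-substitute:
1 = 4 − 3
1 = −11 + 3·4
1 = 3·246 − 67·11
1 = −67·257 + 70·246
1 = 70·11040 − 3007·257
So 257·(-3007) ≡ 1 (mod 11040), hence d ≡ -3007 ≡ 8033 (mod 11040).

8033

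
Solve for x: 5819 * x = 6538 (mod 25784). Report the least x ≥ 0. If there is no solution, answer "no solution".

no solution

gcd(5819, 25784):
25784 = 4*5819 + 2508
5819 = 2*2508 + 803
2508 = 3*803 + 99
803 = 8*99 + 11
99 = 9*11 + 0
gcd = 11, but 11 ∤ 6538, so the congruence has no solution.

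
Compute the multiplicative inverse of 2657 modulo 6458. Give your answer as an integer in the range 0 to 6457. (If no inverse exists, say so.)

Run Euclid on (6458, 2657):
6458 = 2×2657 + 1144
2657 = 2×1144 + 369
1144 = 3×369 + 37
369 = 9×37 + 36
37 = 1×36 + 1
36 = 36×1 + 0
Since gcd(2657, 6458) = 1, back-substitute to write 1 as a combination:
1 = 37 − 36
1 = −369 + 10·37
1 = 10·1144 − 31·369
1 = −31·2657 + 72·1144
1 = 72·6458 − 175·2657
So 2657·(-175) ≡ 1 (mod 6458), and -175 ≡ 6283 (mod 6458).

6283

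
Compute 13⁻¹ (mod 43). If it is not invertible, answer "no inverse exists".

10

gcd(43, 13) by repeated division:
43 = 3*13 + 4
13 = 3*4 + 1
4 = 4*1 + 0
gcd = 1, so the inverse exists. Back-substitute:
1 = 13 − 3·4
1 = −3·43 + 10·13
So 13·10 ≡ 1 (mod 43).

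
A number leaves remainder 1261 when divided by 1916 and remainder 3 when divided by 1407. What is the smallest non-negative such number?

2681745

Write x = 1261 + 1916·k. Then 1916·k ≡ 3 − 1261 ≡ 149 (mod 1407).
Need 1916⁻¹ mod 1407. Extended Euclid on (1407, 509):
1407 = 2·509 + 389
509 = 1·389 + 120
389 = 3·120 + 29
120 = 4·29 + 4
29 = 7·4 + 1
4 = 4·1 + 0
Back-substitute:
1 = 29 − 7·4
1 = −7·120 + 29·29
1 = 29·389 − 94·120
1 = −94·509 + 123·389
1 = 123·1407 − 340·509
1916⁻¹ ≡ 1067 (mod 1407), so k ≡ 1067·149 ≡ 1399 (mod 1407).
x = 1261 + 1916·1399 = 2681745.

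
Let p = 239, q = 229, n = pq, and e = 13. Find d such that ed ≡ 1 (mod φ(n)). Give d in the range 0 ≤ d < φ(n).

25045

φ(n) = (p−1)(q−1) = 238·228 = 54264.
Need d with 13·d ≡ 1 (mod 54264). Apply the extended Euclidean algorithm:
54264 = 4174*13 + 2
13 = 6*2 + 1
2 = 2*1 + 0
Back-substitute:
1 = 13 − 6·2
1 = −6·54264 + 25045·13
So 13·25045 ≡ 1 (mod 54264), hence d = 25045.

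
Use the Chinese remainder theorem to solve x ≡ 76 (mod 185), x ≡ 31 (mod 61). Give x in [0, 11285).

Write x = 76 + 185·k. Then 185·k ≡ 31 − 76 ≡ 16 (mod 61).
Need 185⁻¹ mod 61. Extended Euclid on (61, 2):
61 = 30×2 + 1
2 = 2×1 + 0
Back-substitute:
1 = 61 − 30·2
185⁻¹ ≡ 31 (mod 61), so k ≡ 31·16 ≡ 8 (mod 61).
x = 76 + 185·8 = 1556.

1556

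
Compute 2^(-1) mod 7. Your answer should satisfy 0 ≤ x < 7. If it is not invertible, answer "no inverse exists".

4

Extended Euclidean algorithm:
7 = 3×2 + 1
2 = 2×1 + 0
The gcd is 1. Working backward:
1 = 7 − 3·2
Hence 2⁻¹ ≡ -3 ≡ 4 (mod 7).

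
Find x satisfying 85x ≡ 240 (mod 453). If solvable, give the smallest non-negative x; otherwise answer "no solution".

First find gcd(85, 453):
453 = 5*85 + 28
85 = 3*28 + 1
28 = 28*1 + 0
gcd = 1, so a unique solution mod 453 exists.
Back-substitute for the Bézout coefficients:
1 = 85 − 3·28
1 = −3·453 + 16·85
So 85·(16) ≡ 1 (mod 453), giving 85⁻¹ ≡ 16.
x ≡ 85⁻¹·240 ≡ 16·240 ≡ 216 (mod 453).

216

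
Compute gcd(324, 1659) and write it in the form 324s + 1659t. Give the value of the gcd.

3

Euclidean algorithm:
1659 = 5*324 + 39
324 = 8*39 + 12
39 = 3*12 + 3
12 = 4*3 + 0
gcd(324, 1659) = 3.
Back-substituting:
3 = 39 − 3·12
3 = −3·324 + 25·39
3 = 25·1659 − 128·324
So 3 = (25)·1659 + (-128)·324.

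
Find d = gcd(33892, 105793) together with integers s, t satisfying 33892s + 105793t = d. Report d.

1

Apply Euclid's algorithm to 105793 and 33892:
105793 = 3×33892 + 4117
33892 = 8×4117 + 956
4117 = 4×956 + 293
956 = 3×293 + 77
293 = 3×77 + 62
77 = 1×62 + 15
62 = 4×15 + 2
15 = 7×2 + 1
2 = 2×1 + 0
gcd(33892, 105793) = 1.
Express as a combination:
1 = 15 − 7·2
1 = −7·62 + 29·15
1 = 29·77 − 36·62
1 = −36·293 + 137·77
1 = 137·956 − 447·293
1 = −447·4117 + 1925·956
1 = 1925·33892 − 15847·4117
1 = −15847·105793 + 49466·33892
So 1 = (-15847)·105793 + (49466)·33892.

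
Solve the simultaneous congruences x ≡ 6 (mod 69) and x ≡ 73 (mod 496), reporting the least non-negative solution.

Write x = 6 + 69·k. Then 69·k ≡ 73 − 6 ≡ 67 (mod 496).
Need 69⁻¹ mod 496. Extended Euclid on (496, 69):
496 = 7·69 + 13
69 = 5·13 + 4
13 = 3·4 + 1
4 = 4·1 + 0
Back-substitute:
1 = 13 − 3·4
1 = −3·69 + 16·13
1 = 16·496 − 115·69
69⁻¹ ≡ 381 (mod 496), so k ≡ 381·67 ≡ 231 (mod 496).
x = 6 + 69·231 = 15945.

15945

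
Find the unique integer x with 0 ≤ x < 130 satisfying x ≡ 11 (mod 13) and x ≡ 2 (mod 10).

102

Write x = 11 + 13·k. Then 13·k ≡ 2 − 11 ≡ 1 (mod 10).
Need 13⁻¹ mod 10. Extended Euclid on (10, 3):
10 = 3*3 + 1
3 = 3*1 + 0
Back-substitute:
1 = 10 − 3·3
13⁻¹ ≡ 7 (mod 10), so k ≡ 7·1 ≡ 7 (mod 10).
x = 11 + 13·7 = 102.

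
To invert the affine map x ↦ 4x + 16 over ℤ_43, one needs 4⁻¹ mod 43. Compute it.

Apply the Euclidean algorithm to 43 and 4:
43 = 10*4 + 3
4 = 1*3 + 1
3 = 3*1 + 0
Since gcd(4, 43) = 1, back-substitute to write 1 as a combination:
1 = 4 − 3
1 = −43 + 11·4
So 4·11 ≡ 1 (mod 43).

11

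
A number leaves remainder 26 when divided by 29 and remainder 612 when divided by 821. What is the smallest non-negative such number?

Write x = 26 + 29·k. Then 29·k ≡ 612 − 26 ≡ 586 (mod 821).
Need 29⁻¹ mod 821. Extended Euclid on (821, 29):
821 = 28*29 + 9
29 = 3*9 + 2
9 = 4*2 + 1
2 = 2*1 + 0
Back-substitute:
1 = 9 − 4·2
1 = −4·29 + 13·9
1 = 13·821 − 368·29
29⁻¹ ≡ 453 (mod 821), so k ≡ 453·586 ≡ 275 (mod 821).
x = 26 + 29·275 = 8001.

8001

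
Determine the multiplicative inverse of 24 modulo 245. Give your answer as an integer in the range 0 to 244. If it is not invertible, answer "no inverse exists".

Apply the Euclidean algorithm to 245 and 24:
245 = 10·24 + 5
24 = 4·5 + 4
5 = 1·4 + 1
4 = 4·1 + 0
The gcd is 1. Working backward:
1 = 5 − 4
1 = −24 + 5·5
1 = 5·245 − 51·24
So 24·(-51) ≡ 1 (mod 245), and -51 ≡ 194 (mod 245).

194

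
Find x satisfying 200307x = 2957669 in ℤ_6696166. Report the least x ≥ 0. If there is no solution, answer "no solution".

First find gcd(200307, 6696166):
6696166 = 33×200307 + 86035
200307 = 2×86035 + 28237
86035 = 3×28237 + 1324
28237 = 21×1324 + 433
1324 = 3×433 + 25
433 = 17×25 + 8
25 = 3×8 + 1
8 = 8×1 + 0
gcd = 1, so a unique solution mod 6696166 exists.
Back-substitute for the Bézout coefficients:
1 = 25 − 3·8
1 = −3·433 + 52·25
1 = 52·1324 − 159·433
1 = −159·28237 + 3391·1324
1 = 3391·86035 − 10332·28237
1 = −10332·200307 + 24055·86035
1 = 24055·6696166 − 804147·200307
So 200307·(-804147) ≡ 1 (mod 6696166), giving 200307⁻¹ ≡ 5892019.
x ≡ 200307⁻¹·2957669 ≡ 5892019·2957669 ≡ 3852031 (mod 6696166).

3852031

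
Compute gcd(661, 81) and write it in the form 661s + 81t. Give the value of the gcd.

1

Apply Euclid's algorithm to 661 and 81:
661 = 8*81 + 13
81 = 6*13 + 3
13 = 4*3 + 1
3 = 3*1 + 0
gcd(661, 81) = 1.
Back-substituting:
1 = 13 − 4·3
1 = −4·81 + 25·13
1 = 25·661 − 204·81
So 1 = (25)·661 + (-204)·81.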